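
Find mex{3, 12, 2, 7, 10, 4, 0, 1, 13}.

The values 0, 1, 2, 3, 4 are all present; 5 is the first non-negative integer missing from the set.

5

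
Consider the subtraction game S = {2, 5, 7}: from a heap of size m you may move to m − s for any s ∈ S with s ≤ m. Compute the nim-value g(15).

1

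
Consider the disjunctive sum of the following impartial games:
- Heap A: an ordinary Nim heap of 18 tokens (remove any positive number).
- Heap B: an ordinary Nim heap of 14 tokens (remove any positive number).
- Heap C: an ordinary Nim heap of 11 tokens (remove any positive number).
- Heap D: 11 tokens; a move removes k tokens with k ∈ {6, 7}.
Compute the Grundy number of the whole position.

22

Heap A is a plain Nim heap of size 18, so its Grundy value is 18.
Heap B is a plain Nim heap of size 14, so its Grundy value is 14.
Heap C is a plain Nim heap of size 11, so its Grundy value is 11.
For heap D, compute g(0), g(1), … with moves {6, 7}:
k:     0  1  2  3  4  5  6  7  8  9 10 11
g(k):  0  0  0  0  0  0  1  1  1  1  1  1
So g(11) = 1.
By the Sprague-Grundy theorem, the Grundy value of a sum of independent games is the XOR of the component values.
Combined value = 18 XOR 14 XOR 11 XOR 1 = 22.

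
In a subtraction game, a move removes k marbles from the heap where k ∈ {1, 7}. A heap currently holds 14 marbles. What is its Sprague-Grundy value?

Grundy values for subtraction set {1, 7}:
g(0) = mex{} = 0
g(1) = mex{0} = 1
g(2) = mex{1} = 0
g(3) = mex{0} = 1
g(4) = mex{1} = 0
g(5) = mex{0} = 1
g(6) = mex{1} = 0
g(7) = mex{0} = 1
g(8) = mex{1} = 0
g(9) = mex{0} = 1
g(10) = mex{1} = 0
g(11) = mex{0} = 1
g(12) = mex{1} = 0
g(13) = mex{0} = 1
g(14) = mex{1} = 0
So g(14) = 0.

0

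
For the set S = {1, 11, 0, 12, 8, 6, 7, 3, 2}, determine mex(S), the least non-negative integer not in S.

The values 0, 1, 2, 3 are all present; 4 is the first non-negative integer missing from the set.

4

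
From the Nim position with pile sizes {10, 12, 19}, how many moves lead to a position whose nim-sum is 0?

Nim-sum: 10 ^ 12 ^ 19 = 21.
The overall nim-sum is X = 21. A pile of size p has a winning move iff p XOR X < p (reduce it to p XOR X).
  10: 10 XOR 21 = 31 ≥ 10 — no move.
  12: 12 XOR 21 = 25 ≥ 12 — no move.
  19: 19 XOR 21 = 6 < 19 — winning move (to 6).
That gives 1 winning move.

1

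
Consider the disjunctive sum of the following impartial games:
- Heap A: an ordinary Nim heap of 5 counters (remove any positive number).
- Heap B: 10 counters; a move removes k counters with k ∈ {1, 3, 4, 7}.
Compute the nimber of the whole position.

5

Heap A is a plain Nim heap of size 5, so its Grundy value is 5.
For heap B, compute g(0), g(1), … with moves {1, 3, 4, 7}:
k:     0  1  2  3  4  5  6  7  8  9 10
g(k):  0  1  0  1  2  3  2  3  0  1  0
So g(10) = 0.
The value of a disjunctive sum is the nim-sum of the parts.
Combined value = 5 ⊕ 0 = 5.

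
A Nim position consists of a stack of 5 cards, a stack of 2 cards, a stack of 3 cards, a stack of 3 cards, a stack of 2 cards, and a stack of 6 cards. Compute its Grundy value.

3

Nim-sum: 5 ^ 2 ^ 3 ^ 3 ^ 2 ^ 6 = 3.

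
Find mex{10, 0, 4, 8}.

1

0 is in the set but 1 is not, so the mex is 1.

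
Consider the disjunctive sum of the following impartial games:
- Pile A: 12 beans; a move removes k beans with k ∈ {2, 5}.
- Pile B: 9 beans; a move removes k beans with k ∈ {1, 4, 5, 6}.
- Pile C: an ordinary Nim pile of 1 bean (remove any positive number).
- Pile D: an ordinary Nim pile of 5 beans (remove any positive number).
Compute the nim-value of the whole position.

Grundy values for pile A (subtraction set {2, 5}):
k:     0  1  2  3  4  5  6  7  8  9 10 11 12
g(k):  0  0  1  1  0  2  1  0  0  1  1  0  2
So g(12) = 2.
Build the Grundy sequence for pile B with g(k) = mex{g(k−s) : s ∈ {1, 4, 5, 6}, s ≤ k}:
g(0) = mex{} = 0
g(1) = mex{0} = 1
g(2) = mex{1} = 0
g(3) = mex{0} = 1
g(4) = mex{0,1} = 2
g(5) = mex{0,1,2} = 3
g(6) = mex{0,1,3} = 2
g(7) = mex{0,1,2} = 3
g(8) = mex{0,1,2,3} = 4
g(9) = mex{1,2,3,4} = 0
So g(9) = 0.
Pile C is a plain Nim pile of size 1, so its Grundy value is 1.
Pile D is a plain Nim pile of size 5, so its Grundy value is 5.
By the Sprague-Grundy theorem, the Grundy value of a sum of independent games is the XOR of the component values.
Combined value = 2 XOR 0 XOR 1 XOR 5 = 6.

6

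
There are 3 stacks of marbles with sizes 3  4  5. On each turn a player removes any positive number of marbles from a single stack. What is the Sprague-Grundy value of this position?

2

Write each in binary and XOR column by column:
  011  (3)
  100  (4)
  101  (5)
  ---
  010  (2)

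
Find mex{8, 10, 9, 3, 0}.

0 is in the set but 1 is not, so the mex is 1.

1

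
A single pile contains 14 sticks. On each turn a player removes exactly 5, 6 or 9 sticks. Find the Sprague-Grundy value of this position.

0

Compute g(0), g(1), … for moves {5, 6, 9}:
k:     0  1  2  3  4  5  6  7  8  9 10 11 12 13 14
g(k):  0  0  0  0  0  1  1  1  1  1  2  2  2  2  0
So g(14) = 0.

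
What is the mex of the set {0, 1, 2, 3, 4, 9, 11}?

5

The values 0, 1, 2, 3, 4 are all present; 5 is the first non-negative integer missing from the set.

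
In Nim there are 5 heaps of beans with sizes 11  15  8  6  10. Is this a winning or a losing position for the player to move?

In binary:
  1011  (11)
  1111  (15)
  1000  (8)
  0110  (6)
  1010  (10)
  ----
  0000  (0)
The nim-sum is 0, so this is a P-position: the player to move is in a losing position under optimal play.

Losing position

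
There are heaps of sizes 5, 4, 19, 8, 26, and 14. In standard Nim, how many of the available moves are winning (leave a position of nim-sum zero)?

3

Compute the nim-sum pairwise:
5 ^ 4 = 1
1 ^ 19 = 18
18 ^ 8 = 26
26 ^ 26 = 0
0 ^ 14 = 14
The overall nim-sum is X = 14. A heap of size p has a winning move iff p XOR X < p (reduce it to p XOR X).
  5: 5 XOR 14 = 11 ≥ 5 — no move.
  4: 4 XOR 14 = 10 ≥ 4 — no move.
  19: 19 XOR 14 = 29 ≥ 19 — no move.
  8: 8 XOR 14 = 6 < 8 — winning move (to 6).
  26: 26 XOR 14 = 20 < 26 — winning move (to 20).
  14: 14 XOR 14 = 0 < 14 — winning move (to 0).
That gives 3 winning moves.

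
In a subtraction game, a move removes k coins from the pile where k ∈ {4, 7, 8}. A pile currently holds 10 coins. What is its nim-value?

2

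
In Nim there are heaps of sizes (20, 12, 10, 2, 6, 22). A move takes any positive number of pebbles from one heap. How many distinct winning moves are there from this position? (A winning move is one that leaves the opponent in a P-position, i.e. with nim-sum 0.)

Nim-sum: 20 XOR 12 XOR 10 XOR 2 XOR 6 XOR 22 = 0.
The nim-sum is already 0, so every move leaves a nonzero nim-sum — there are no winning moves.

0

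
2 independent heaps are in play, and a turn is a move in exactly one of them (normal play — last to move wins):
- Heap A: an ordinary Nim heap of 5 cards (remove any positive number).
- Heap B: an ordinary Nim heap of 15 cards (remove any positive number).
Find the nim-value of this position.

Heap A is a plain Nim heap of size 5, so its Grundy value is 5.
Heap B is a plain Nim heap of size 15, so its Grundy value is 15.
By the Sprague-Grundy theorem, the Grundy value of a sum of independent games is the XOR of the component values.
Combined value = 5 XOR 15 = 10.

10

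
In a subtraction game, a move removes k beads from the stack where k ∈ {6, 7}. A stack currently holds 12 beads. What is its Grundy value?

2

Grundy values for subtraction set {6, 7}:
k:     0  1  2  3  4  5  6  7  8  9 10 11 12
g(k):  0  0  0  0  0  0  1  1  1  1  1  1  2
So g(12) = 2.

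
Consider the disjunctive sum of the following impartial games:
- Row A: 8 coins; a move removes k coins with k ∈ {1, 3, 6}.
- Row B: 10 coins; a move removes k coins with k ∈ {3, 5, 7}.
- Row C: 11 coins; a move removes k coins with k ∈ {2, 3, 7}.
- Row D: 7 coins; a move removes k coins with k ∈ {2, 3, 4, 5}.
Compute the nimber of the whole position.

2

Build the Grundy sequence for row A with g(k) = mex{g(k−s) : s ∈ {1, 3, 6}, s ≤ k}:
k:     0  1  2  3  4  5  6  7  8
g(k):  0  1  0  1  0  1  2  3  2
So g(8) = 2.
Grundy values for row B (subtraction set {3, 5, 7}):
k:     0  1  2  3  4  5  6  7  8  9 10
g(k):  0  0  0  1  1  1  2  2  2  3  0
So g(10) = 0.
Build the Grundy sequence for row C with g(k) = mex{g(k−s) : s ∈ {2, 3, 7}, s ≤ k}:
k:     0  1  2  3  4  5  6  7  8  9 10 11
g(k):  0  0  1  1  2  0  0  1  1  2  0  0
So g(11) = 0.
For row D, compute g(0), g(1), … with moves {2, 3, 4, 5}:
k:     0  1  2  3  4  5  6  7
g(k):  0  0  1  1  2  2  3  0
So g(7) = 0.
By the Sprague-Grundy theorem, the Grundy value of a sum of independent games is the XOR of the component values.
Combined value = 2 ⊕ 0 ⊕ 0 ⊕ 0 = 2.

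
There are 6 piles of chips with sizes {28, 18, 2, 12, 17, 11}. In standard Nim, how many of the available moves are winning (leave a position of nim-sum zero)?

Nim-sum: 28 ⊕ 18 ⊕ 2 ⊕ 12 ⊕ 17 ⊕ 11 = 26.
The overall nim-sum is X = 26. A pile of size p has a winning move iff p XOR X < p (reduce it to p XOR X).
  28: 28 XOR 26 = 6 < 28 — winning move (to 6).
  18: 18 XOR 26 = 8 < 18 — winning move (to 8).
  2: 2 XOR 26 = 24 ≥ 2 — no move.
  12: 12 XOR 26 = 22 ≥ 12 — no move.
  17: 17 XOR 26 = 11 < 17 — winning move (to 11).
  11: 11 XOR 26 = 17 ≥ 11 — no move.
That gives 3 winning moves.

3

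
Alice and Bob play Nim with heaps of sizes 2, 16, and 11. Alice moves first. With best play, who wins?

Nim-sum: 2 XOR 16 XOR 11 = 25.
The nim-sum is 25 ≠ 0, so this is an N-position: the player to move can win; Alice has a winning move.

Alice wins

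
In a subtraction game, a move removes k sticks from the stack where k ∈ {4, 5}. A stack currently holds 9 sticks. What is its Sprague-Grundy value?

0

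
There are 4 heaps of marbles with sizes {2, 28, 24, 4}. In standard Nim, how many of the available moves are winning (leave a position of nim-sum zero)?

Write each in binary and XOR column by column:
  00010  (2)
  11100  (28)
  11000  (24)
  00100  (4)
  -----
  00010  (2)
The overall nim-sum is X = 2. A heap of size p has a winning move iff p XOR X < p (reduce it to p XOR X).
  2: 2 XOR 2 = 0 < 2 — winning move (to 0).
  28: 28 XOR 2 = 30 ≥ 28 — no move.
  24: 24 XOR 2 = 26 ≥ 24 — no move.
  4: 4 XOR 2 = 6 ≥ 4 — no move.
That gives 1 winning move.

1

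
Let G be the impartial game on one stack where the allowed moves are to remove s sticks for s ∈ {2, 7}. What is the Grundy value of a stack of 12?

1

Compute g(0), g(1), … for moves {2, 7}:
k:     0  1  2  3  4  5  6  7  8  9 10 11 12
g(k):  0  0  1  1  0  0  1  1  2  0  0  1  1
So g(12) = 1.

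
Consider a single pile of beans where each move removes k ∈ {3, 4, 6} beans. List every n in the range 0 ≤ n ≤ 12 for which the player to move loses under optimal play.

0, 1, 2, 9, 10, 11

Grundy values for subtraction set {3, 4, 6}:
g(0) = mex{} = 0
g(1) = mex{} = 0
g(2) = mex{} = 0
g(3) = mex{0} = 1
g(4) = mex{0} = 1
g(5) = mex{0} = 1
g(6) = mex{0,1} = 2
g(7) = mex{0,1} = 2
g(8) = mex{0,1} = 2
g(9) = mex{1,2} = 0
g(10) = mex{1,2} = 0
g(11) = mex{1,2} = 0
g(12) = mex{0,2} = 1
The P-positions (g = 0) in 0..12 are 0, 1, 2, 9, 10, 11.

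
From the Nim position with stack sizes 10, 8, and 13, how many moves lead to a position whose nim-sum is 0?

3

Compute the nim-sum pairwise:
10 ⊕ 8 = 2
2 ⊕ 13 = 15
The overall nim-sum is X = 15. A stack of size p has a winning move iff p XOR X < p (reduce it to p XOR X).
  10: 10 XOR 15 = 5 < 10 — winning move (to 5).
  8: 8 XOR 15 = 7 < 8 — winning move (to 7).
  13: 13 XOR 15 = 2 < 13 — winning move (to 2).
That gives 3 winning moves.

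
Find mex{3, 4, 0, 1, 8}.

The values 0, 1 are all present; 2 is the first non-negative integer missing from the set.

2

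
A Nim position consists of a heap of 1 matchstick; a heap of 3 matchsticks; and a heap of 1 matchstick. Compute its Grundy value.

3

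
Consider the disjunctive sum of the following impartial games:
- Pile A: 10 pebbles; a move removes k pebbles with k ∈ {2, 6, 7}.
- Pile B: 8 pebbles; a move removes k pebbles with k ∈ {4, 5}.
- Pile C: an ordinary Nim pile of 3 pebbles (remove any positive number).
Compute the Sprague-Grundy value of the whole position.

2

For pile A, compute g(0), g(1), … with moves {2, 6, 7}:
k:     0  1  2  3  4  5  6  7  8  9 10
g(k):  0  0  1  1  0  0  1  1  2  0  3
So g(10) = 3.
For pile B, compute g(0), g(1), … with moves {4, 5}:
k:     0  1  2  3  4  5  6  7  8
g(k):  0  0  0  0  1  1  1  1  2
So g(8) = 2.
Pile C is a plain Nim pile of size 3, so its Grundy value is 3.
The value of a disjunctive sum is the nim-sum of the parts.
Combined value = 3 ⊕ 2 ⊕ 3 = 2.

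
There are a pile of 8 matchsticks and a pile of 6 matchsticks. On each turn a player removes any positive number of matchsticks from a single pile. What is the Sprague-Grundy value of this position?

Nim-sum: 8 ⊕ 6 = 14.

14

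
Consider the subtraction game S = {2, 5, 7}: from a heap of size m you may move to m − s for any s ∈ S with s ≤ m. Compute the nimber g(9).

Compute g(0), g(1), … for moves {2, 5, 7}:
g(0) = mex{} = 0
g(1) = mex{} = 0
g(2) = mex{0} = 1
g(3) = mex{0} = 1
g(4) = mex{1} = 0
g(5) = mex{0,1} = 2
g(6) = mex{0} = 1
g(7) = mex{0,1,2} = 3
g(8) = mex{0,1} = 2
g(9) = mex{0,1,3} = 2
So g(9) = 2.

2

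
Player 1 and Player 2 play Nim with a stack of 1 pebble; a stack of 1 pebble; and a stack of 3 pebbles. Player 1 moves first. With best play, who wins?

Compute the nim-sum pairwise:
1 ^ 1 = 0
0 ^ 3 = 3
The nim-sum is 3 ≠ 0, so this is an N-position: the player to move can win; Player 1 has a winning move.

Player 1 wins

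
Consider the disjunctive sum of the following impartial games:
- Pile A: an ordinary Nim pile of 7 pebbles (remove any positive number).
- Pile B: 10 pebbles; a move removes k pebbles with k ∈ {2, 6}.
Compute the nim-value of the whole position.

Pile A is a plain Nim pile of size 7, so its Grundy value is 7.
For pile B, compute g(0), g(1), … with moves {2, 6}:
k:     0  1  2  3  4  5  6  7  8  9 10
g(k):  0  0  1  1  0  0  1  1  0  0  1
So g(10) = 1.
The value of a disjunctive sum is the nim-sum of the parts.
Combined value = 7 ⊕ 1 = 6.

6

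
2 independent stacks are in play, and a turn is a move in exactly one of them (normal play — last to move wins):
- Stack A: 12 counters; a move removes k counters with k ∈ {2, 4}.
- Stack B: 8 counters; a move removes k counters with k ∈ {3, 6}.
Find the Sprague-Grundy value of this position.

2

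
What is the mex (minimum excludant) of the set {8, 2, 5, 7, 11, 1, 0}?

The values 0, 1, 2 are all present; 3 is the first non-negative integer missing from the set.

3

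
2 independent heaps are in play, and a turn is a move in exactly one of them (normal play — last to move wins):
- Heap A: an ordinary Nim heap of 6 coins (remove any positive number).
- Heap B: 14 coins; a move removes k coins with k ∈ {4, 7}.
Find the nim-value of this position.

Heap A is a plain Nim heap of size 6, so its Grundy value is 6.
Build the Grundy sequence for heap B with g(k) = mex{g(k−s) : s ∈ {4, 7}, s ≤ k}:
k:     0  1  2  3  4  5  6  7  8  9 10 11 12 13 14
g(k):  0  0  0  0  1  1  1  1  2  2  2  0  0  0  0
So g(14) = 0.
By the Sprague-Grundy theorem, the Grundy value of a sum of independent games is the XOR of the component values.
Combined value = 6 ⊕ 0 = 6.

6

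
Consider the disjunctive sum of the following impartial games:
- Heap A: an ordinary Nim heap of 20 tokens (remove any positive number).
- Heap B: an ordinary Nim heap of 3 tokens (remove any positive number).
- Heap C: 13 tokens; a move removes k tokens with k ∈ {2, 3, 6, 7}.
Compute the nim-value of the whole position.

21

Heap A is a plain Nim heap of size 20, so its Grundy value is 20.
Heap B is a plain Nim heap of size 3, so its Grundy value is 3.
For heap C, compute g(0), g(1), … with moves {2, 3, 6, 7}:
k:     0  1  2  3  4  5  6  7  8  9 10 11 12 13
g(k):  0  0  1  1  2  0  3  1  2  0  0  1  1  2
So g(13) = 2.
By the Sprague-Grundy theorem, the Grundy value of a sum of independent games is the XOR of the component values.
Combined value = 20 ⊕ 3 ⊕ 2 = 21.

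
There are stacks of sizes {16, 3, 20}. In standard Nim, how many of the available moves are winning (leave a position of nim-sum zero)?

1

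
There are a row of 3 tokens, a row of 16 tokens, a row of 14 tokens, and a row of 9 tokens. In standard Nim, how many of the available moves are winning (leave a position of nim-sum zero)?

1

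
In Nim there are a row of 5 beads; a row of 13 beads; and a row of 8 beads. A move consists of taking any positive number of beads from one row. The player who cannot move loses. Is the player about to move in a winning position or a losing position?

Compute the nim-sum pairwise:
5 XOR 13 = 8
8 XOR 8 = 0
The nim-sum is 0, so this is a P-position: the player to move is in a losing position under optimal play.

Losing position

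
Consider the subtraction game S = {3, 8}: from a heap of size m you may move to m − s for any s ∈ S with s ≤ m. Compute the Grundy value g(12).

Compute g(0), g(1), … for moves {3, 8}:
g(0) = mex{} = 0
g(1) = mex{} = 0
g(2) = mex{} = 0
g(3) = mex{0} = 1
g(4) = mex{0} = 1
g(5) = mex{0} = 1
g(6) = mex{1} = 0
g(7) = mex{1} = 0
g(8) = mex{0,1} = 2
g(9) = mex{0} = 1
g(10) = mex{0} = 1
g(11) = mex{1,2} = 0
g(12) = mex{1} = 0
So g(12) = 0.

0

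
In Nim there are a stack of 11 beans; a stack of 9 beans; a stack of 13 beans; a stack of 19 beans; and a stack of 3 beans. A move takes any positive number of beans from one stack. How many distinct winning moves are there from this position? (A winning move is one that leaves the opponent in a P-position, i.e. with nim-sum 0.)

Compute the nim-sum pairwise:
11 ^ 9 = 2
2 ^ 13 = 15
15 ^ 19 = 28
28 ^ 3 = 31
The overall nim-sum is X = 31. A stack of size p has a winning move iff p XOR X < p (reduce it to p XOR X).
  11: 11 XOR 31 = 20 ≥ 11 — no move.
  9: 9 XOR 31 = 22 ≥ 9 — no move.
  13: 13 XOR 31 = 18 ≥ 13 — no move.
  19: 19 XOR 31 = 12 < 19 — winning move (to 12).
  3: 3 XOR 31 = 28 ≥ 3 — no move.
That gives 1 winning move.

1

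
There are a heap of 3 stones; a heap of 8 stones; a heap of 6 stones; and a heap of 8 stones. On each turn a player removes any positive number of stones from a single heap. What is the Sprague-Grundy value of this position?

5

Nim-sum: 3 ^ 8 ^ 6 ^ 8 = 5.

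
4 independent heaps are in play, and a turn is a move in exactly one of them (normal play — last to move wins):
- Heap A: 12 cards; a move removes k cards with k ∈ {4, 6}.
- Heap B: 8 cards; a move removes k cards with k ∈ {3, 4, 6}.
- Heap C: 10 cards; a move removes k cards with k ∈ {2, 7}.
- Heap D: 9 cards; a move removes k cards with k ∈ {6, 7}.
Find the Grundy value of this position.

Build the Grundy sequence for heap A with g(k) = mex{g(k−s) : s ∈ {4, 6}, s ≤ k}:
k:     0  1  2  3  4  5  6  7  8  9 10 11 12
g(k):  0  0  0  0  1  1  1  1  2  2  0  0  0
So g(12) = 0.
Build the Grundy sequence for heap B with g(k) = mex{g(k−s) : s ∈ {3, 4, 6}, s ≤ k}:
g(0) = mex{} = 0
g(1) = mex{} = 0
g(2) = mex{} = 0
g(3) = mex{0} = 1
g(4) = mex{0} = 1
g(5) = mex{0} = 1
g(6) = mex{0,1} = 2
g(7) = mex{0,1} = 2
g(8) = mex{0,1} = 2
So g(8) = 2.
Grundy values for heap C (subtraction set {2, 7}):
g(0) = mex{} = 0
g(1) = mex{} = 0
g(2) = mex{0} = 1
g(3) = mex{0} = 1
g(4) = mex{1} = 0
g(5) = mex{1} = 0
g(6) = mex{0} = 1
g(7) = mex{0} = 1
g(8) = mex{0,1} = 2
g(9) = mex{1} = 0
g(10) = mex{1,2} = 0
So g(10) = 0.
For heap D, compute g(0), g(1), … with moves {6, 7}:
k:     0  1  2  3  4  5  6  7  8  9
g(k):  0  0  0  0  0  0  1  1  1  1
So g(9) = 1.
The value of a disjunctive sum is the nim-sum of the parts.
Combined value = 0 ⊕ 2 ⊕ 0 ⊕ 1 = 3.

3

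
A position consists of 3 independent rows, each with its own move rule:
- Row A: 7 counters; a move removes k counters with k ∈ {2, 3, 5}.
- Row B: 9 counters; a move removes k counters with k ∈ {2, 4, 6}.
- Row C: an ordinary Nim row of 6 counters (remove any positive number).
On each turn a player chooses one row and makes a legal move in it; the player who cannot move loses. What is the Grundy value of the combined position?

For row A, compute g(0), g(1), … with moves {2, 3, 5}:
g(0) = mex{} = 0
g(1) = mex{} = 0
g(2) = mex{0} = 1
g(3) = mex{0} = 1
g(4) = mex{0,1} = 2
g(5) = mex{0,1} = 2
g(6) = mex{0,1,2} = 3
g(7) = mex{1,2} = 0
So g(7) = 0.
Grundy values for row B (subtraction set {2, 4, 6}):
g(0) = mex{} = 0
g(1) = mex{} = 0
g(2) = mex{0} = 1
g(3) = mex{0} = 1
g(4) = mex{0,1} = 2
g(5) = mex{0,1} = 2
g(6) = mex{0,1,2} = 3
g(7) = mex{0,1,2} = 3
g(8) = mex{1,2,3} = 0
g(9) = mex{1,2,3} = 0
So g(9) = 0.
Row C is a plain Nim row of size 6, so its Grundy value is 6.
The value of a disjunctive sum is the nim-sum of the parts.
Combined value = 0 ⊕ 0 ⊕ 6 = 6.

6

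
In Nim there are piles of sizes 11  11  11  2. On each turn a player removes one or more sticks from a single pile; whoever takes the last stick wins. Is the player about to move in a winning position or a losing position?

Nim-sum: 11 ^ 11 ^ 11 ^ 2 = 9.
The nim-sum is 9 ≠ 0, so this is an N-position: the player to move can win.

Winning position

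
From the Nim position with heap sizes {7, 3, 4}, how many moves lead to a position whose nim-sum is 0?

Nim-sum: 7 ^ 3 ^ 4 = 0.
The nim-sum is already 0, so every move leaves a nonzero nim-sum — there are no winning moves.

0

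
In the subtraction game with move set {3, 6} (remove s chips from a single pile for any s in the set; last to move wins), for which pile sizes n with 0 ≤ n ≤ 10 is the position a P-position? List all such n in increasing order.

0, 1, 2, 9, 10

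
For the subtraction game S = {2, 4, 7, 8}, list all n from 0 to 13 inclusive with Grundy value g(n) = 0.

Build the Grundy sequence with g(k) = mex{g(k−s) : s ∈ {2, 4, 7, 8}, s ≤ k}:
g(0) = mex{} = 0
g(1) = mex{} = 0
g(2) = mex{0} = 1
g(3) = mex{0} = 1
g(4) = mex{0,1} = 2
g(5) = mex{0,1} = 2
g(6) = mex{1,2} = 0
g(7) = mex{0,1,2} = 3
g(8) = mex{0,2} = 1
g(9) = mex{0,1,2,3} = 4
g(10) = mex{0,1} = 2
g(11) = mex{1,2,3,4} = 0
g(12) = mex{1,2} = 0
g(13) = mex{0,2,4} = 1
The P-positions (g = 0) in 0..13 are 0, 1, 6, 11, 12.

0, 1, 6, 11, 12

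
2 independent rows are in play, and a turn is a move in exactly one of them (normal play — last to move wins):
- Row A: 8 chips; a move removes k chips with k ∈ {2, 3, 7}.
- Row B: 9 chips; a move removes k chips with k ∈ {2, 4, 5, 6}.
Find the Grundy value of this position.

For row A, compute g(0), g(1), … with moves {2, 3, 7}:
k:     0  1  2  3  4  5  6  7  8
g(k):  0  0  1  1  2  0  0  1  1
So g(8) = 1.
Build the Grundy sequence for row B with g(k) = mex{g(k−s) : s ∈ {2, 4, 5, 6}, s ≤ k}:
k:     0  1  2  3  4  5  6  7  8  9
g(k):  0  0  1  1  2  2  3  3  0  0
So g(9) = 0.
By the Sprague-Grundy theorem, the Grundy value of a sum of independent games is the XOR of the component values.
Combined value = 1 ⊕ 0 = 1.

1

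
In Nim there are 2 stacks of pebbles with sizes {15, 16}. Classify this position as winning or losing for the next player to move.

Winning position

Nim-sum: 15 ⊕ 16 = 31.
The nim-sum is 31 ≠ 0, so this is an N-position: the player to move can win.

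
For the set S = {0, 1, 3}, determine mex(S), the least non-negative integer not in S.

2

The values 0, 1 are all present; 2 is the first non-negative integer missing from the set.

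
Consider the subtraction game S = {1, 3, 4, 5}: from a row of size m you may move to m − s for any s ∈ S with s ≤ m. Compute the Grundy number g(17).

Grundy values for subtraction set {1, 3, 4, 5}:
k:     0  1  2  3  4  5  6  7  8  9 10 11 12 13 14 15 16 17
g(k):  0  1  0  1  2  3  2  3  0  1  0  1  2  3  2  3  0  1
So g(17) = 1.

1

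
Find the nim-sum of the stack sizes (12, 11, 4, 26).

25

Compute the nim-sum pairwise:
12 XOR 11 = 7
7 XOR 4 = 3
3 XOR 26 = 25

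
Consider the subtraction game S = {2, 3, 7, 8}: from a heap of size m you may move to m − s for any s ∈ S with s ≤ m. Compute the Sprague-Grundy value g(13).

1

Build the Grundy sequence with g(k) = mex{g(k−s) : s ∈ {2, 3, 7, 8}, s ≤ k}:
k:     0  1  2  3  4  5  6  7  8  9 10 11 12 13
g(k):  0  0  1  1  2  0  0  1  1  2  0  0  1  1
So g(13) = 1.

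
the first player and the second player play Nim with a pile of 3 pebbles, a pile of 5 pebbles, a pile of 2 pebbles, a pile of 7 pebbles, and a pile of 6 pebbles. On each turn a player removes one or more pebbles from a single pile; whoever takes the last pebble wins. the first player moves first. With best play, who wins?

the first player wins

Nim-sum: 3 XOR 5 XOR 2 XOR 7 XOR 6 = 5.
The nim-sum is 5 ≠ 0, so this is an N-position: the player to move can win; the first player has a winning move.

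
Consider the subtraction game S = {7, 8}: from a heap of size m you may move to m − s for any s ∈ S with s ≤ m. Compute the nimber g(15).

0

Grundy values for subtraction set {7, 8}:
k:     0  1  2  3  4  5  6  7  8  9 10 11 12 13 14 15
g(k):  0  0  0  0  0  0  0  1  1  1  1  1  1  1  2  0
So g(15) = 0.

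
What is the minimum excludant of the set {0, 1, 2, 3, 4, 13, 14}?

The values 0, 1, 2, 3, 4 are all present; 5 is the first non-negative integer missing from the set.

5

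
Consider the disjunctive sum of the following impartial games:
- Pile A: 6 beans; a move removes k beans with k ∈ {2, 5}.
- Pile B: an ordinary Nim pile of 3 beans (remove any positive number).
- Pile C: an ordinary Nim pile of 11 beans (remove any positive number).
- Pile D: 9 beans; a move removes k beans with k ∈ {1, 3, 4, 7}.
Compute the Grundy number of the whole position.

8

Build the Grundy sequence for pile A with g(k) = mex{g(k−s) : s ∈ {2, 5}, s ≤ k}:
k:     0  1  2  3  4  5  6
g(k):  0  0  1  1  0  2  1
So g(6) = 1.
Pile B is a plain Nim pile of size 3, so its Grundy value is 3.
Pile C is a plain Nim pile of size 11, so its Grundy value is 11.
Grundy values for pile D (subtraction set {1, 3, 4, 7}):
k:     0  1  2  3  4  5  6  7  8  9
g(k):  0  1  0  1  2  3  2  3  0  1
So g(9) = 1.
The value of a disjunctive sum is the nim-sum of the parts.
Combined value = 1 XOR 3 XOR 11 XOR 1 = 8.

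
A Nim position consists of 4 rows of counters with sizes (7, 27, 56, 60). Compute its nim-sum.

24

Compute the nim-sum pairwise:
7 ^ 27 = 28
28 ^ 56 = 36
36 ^ 60 = 24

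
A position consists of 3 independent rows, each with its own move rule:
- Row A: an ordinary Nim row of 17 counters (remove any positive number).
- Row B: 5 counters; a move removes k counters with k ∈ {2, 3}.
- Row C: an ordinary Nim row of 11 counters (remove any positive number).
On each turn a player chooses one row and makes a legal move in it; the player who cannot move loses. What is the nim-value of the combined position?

26

Row A is a plain Nim row of size 17, so its Grundy value is 17.
Grundy values for row B (subtraction set {2, 3}):
k:     0  1  2  3  4  5
g(k):  0  0  1  1  2  0
So g(5) = 0.
Row C is a plain Nim row of size 11, so its Grundy value is 11.
By the Sprague-Grundy theorem, the Grundy value of a sum of independent games is the XOR of the component values.
Combined value = 17 ⊕ 0 ⊕ 11 = 26.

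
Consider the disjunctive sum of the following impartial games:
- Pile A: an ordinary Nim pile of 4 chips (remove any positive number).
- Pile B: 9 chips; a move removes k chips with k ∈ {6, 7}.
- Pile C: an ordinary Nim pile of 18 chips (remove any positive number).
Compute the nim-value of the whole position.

23

Pile A is a plain Nim pile of size 4, so its Grundy value is 4.
Build the Grundy sequence for pile B with g(k) = mex{g(k−s) : s ∈ {6, 7}, s ≤ k}:
k:     0  1  2  3  4  5  6  7  8  9
g(k):  0  0  0  0  0  0  1  1  1  1
So g(9) = 1.
Pile C is a plain Nim pile of size 18, so its Grundy value is 18.
The value of a disjunctive sum is the nim-sum of the parts.
Combined value = 4 XOR 1 XOR 18 = 23.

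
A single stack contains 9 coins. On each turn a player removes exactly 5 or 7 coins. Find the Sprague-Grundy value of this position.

Grundy values for subtraction set {5, 7}:
g(0) = mex{} = 0
g(1) = mex{} = 0
g(2) = mex{} = 0
g(3) = mex{} = 0
g(4) = mex{} = 0
g(5) = mex{0} = 1
g(6) = mex{0} = 1
g(7) = mex{0} = 1
g(8) = mex{0} = 1
g(9) = mex{0} = 1
So g(9) = 1.

1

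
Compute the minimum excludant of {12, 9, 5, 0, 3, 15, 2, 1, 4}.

6

The values 0, 1, 2, 3, 4, 5 are all present; 6 is the first non-negative integer missing from the set.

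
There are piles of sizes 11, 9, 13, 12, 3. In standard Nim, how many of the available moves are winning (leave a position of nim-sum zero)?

0

Write each in binary and XOR column by column:
  1011  (11)
  1001  (9)
  1101  (13)
  1100  (12)
  0011  (3)
  ----
  0000  (0)
The nim-sum is already 0, so every move leaves a nonzero nim-sum — there are no winning moves.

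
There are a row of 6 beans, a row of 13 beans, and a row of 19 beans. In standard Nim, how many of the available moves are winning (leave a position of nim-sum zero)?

In binary:
  00110  (6)
  01101  (13)
  10011  (19)
  -----
  11000  (24)
The overall nim-sum is X = 24. A row of size p has a winning move iff p XOR X < p (reduce it to p XOR X).
  6: 6 XOR 24 = 30 ≥ 6 — no move.
  13: 13 XOR 24 = 21 ≥ 13 — no move.
  19: 19 XOR 24 = 11 < 19 — winning move (to 11).
That gives 1 winning move.

1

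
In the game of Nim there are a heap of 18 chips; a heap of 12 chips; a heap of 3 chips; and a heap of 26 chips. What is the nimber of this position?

7

Write each in binary and XOR column by column:
  10010  (18)
  01100  (12)
  00011  (3)
  11010  (26)
  -----
  00111  (7)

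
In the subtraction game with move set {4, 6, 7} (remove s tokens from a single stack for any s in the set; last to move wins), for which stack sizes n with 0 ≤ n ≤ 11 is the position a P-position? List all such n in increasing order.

0, 1, 2, 3, 11

Compute g(0), g(1), … for moves {4, 6, 7}:
g(0) = mex{} = 0
g(1) = mex{} = 0
g(2) = mex{} = 0
g(3) = mex{} = 0
g(4) = mex{0} = 1
g(5) = mex{0} = 1
g(6) = mex{0} = 1
g(7) = mex{0} = 1
g(8) = mex{0,1} = 2
g(9) = mex{0,1} = 2
g(10) = mex{0,1} = 2
g(11) = mex{1} = 0
The P-positions (g = 0) in 0..11 are 0, 1, 2, 3, 11.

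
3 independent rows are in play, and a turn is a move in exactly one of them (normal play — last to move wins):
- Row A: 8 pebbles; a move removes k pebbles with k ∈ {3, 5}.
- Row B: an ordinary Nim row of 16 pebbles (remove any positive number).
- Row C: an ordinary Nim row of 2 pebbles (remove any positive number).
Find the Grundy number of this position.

For row A, compute g(0), g(1), … with moves {3, 5}:
g(0) = mex{} = 0
g(1) = mex{} = 0
g(2) = mex{} = 0
g(3) = mex{0} = 1
g(4) = mex{0} = 1
g(5) = mex{0} = 1
g(6) = mex{0,1} = 2
g(7) = mex{0,1} = 2
g(8) = mex{1} = 0
So g(8) = 0.
Row B is a plain Nim row of size 16, so its Grundy value is 16.
Row C is a plain Nim row of size 2, so its Grundy value is 2.
The value of a disjunctive sum is the nim-sum of the parts.
Combined value = 0 XOR 16 XOR 2 = 18.

18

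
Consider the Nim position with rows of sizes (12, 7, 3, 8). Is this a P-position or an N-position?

In binary:
  1100  (12)
  0111  (7)
  0011  (3)
  1000  (8)
  ----
  0000  (0)
The nim-sum is 0, so this is a P-position: the player to move is in a losing position under optimal play.

P-position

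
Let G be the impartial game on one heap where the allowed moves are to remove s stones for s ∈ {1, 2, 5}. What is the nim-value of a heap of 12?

Compute g(0), g(1), … for moves {1, 2, 5}:
k:     0  1  2  3  4  5  6  7  8  9 10 11 12
g(k):  0  1  2  0  1  2  0  1  2  0  1  2  0
So g(12) = 0.

0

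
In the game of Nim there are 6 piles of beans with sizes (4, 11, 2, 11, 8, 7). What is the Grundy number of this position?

Nim-sum: 4 XOR 11 XOR 2 XOR 11 XOR 8 XOR 7 = 9.

9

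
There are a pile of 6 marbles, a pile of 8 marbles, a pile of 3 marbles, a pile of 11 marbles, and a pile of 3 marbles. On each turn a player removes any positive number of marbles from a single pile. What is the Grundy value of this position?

5

Nim-sum: 6 ⊕ 8 ⊕ 3 ⊕ 11 ⊕ 3 = 5.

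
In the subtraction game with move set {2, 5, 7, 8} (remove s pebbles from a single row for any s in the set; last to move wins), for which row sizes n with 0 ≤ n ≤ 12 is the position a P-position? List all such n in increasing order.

0, 1, 4, 10

Grundy values for subtraction set {2, 5, 7, 8}:
k:     0  1  2  3  4  5  6  7  8  9 10 11 12
g(k):  0  0  1  1  0  2  1  3  2  2  0  3  1
The P-positions (g = 0) in 0..12 are 0, 1, 4, 10.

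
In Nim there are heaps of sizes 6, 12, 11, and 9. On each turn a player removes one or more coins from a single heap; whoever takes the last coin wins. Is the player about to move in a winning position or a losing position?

Winning position

In binary:
  0110  (6)
  1100  (12)
  1011  (11)
  1001  (9)
  ----
  1000  (8)
The nim-sum is 8 ≠ 0, so this is an N-position: the player to move can win.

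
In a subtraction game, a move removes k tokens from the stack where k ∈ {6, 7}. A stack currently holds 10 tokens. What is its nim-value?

1

Grundy values for subtraction set {6, 7}:
k:     0  1  2  3  4  5  6  7  8  9 10
g(k):  0  0  0  0  0  0  1  1  1  1  1
So g(10) = 1.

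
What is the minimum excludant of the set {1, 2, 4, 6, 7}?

0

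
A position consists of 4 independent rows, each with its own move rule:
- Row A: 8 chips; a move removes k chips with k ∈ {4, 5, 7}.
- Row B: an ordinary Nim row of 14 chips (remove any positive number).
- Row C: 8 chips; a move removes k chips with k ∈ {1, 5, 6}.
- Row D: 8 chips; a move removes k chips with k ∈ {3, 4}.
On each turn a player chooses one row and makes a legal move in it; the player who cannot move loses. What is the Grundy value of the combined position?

Grundy values for row A (subtraction set {4, 5, 7}):
k:     0  1  2  3  4  5  6  7  8
g(k):  0  0  0  0  1  1  1  1  2
So g(8) = 2.
Row B is a plain Nim row of size 14, so its Grundy value is 14.
Grundy values for row C (subtraction set {1, 5, 6}):
g(0) = mex{} = 0
g(1) = mex{0} = 1
g(2) = mex{1} = 0
g(3) = mex{0} = 1
g(4) = mex{1} = 0
g(5) = mex{0} = 1
g(6) = mex{0,1} = 2
g(7) = mex{0,1,2} = 3
g(8) = mex{0,1,3} = 2
So g(8) = 2.
Build the Grundy sequence for row D with g(k) = mex{g(k−s) : s ∈ {3, 4}, s ≤ k}:
k:     0  1  2  3  4  5  6  7  8
g(k):  0  0  0  1  1  1  2  0  0
So g(8) = 0.
By the Sprague-Grundy theorem, the Grundy value of a sum of independent games is the XOR of the component values.
Combined value = 2 ⊕ 14 ⊕ 2 ⊕ 0 = 14.

14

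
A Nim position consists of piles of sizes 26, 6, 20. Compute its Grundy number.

Compute the nim-sum pairwise:
26 ^ 6 = 28
28 ^ 20 = 8

8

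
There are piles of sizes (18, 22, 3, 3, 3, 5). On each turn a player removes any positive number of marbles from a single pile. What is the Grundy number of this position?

2

Compute the nim-sum pairwise:
18 ⊕ 22 = 4
4 ⊕ 3 = 7
7 ⊕ 3 = 4
4 ⊕ 3 = 7
7 ⊕ 5 = 2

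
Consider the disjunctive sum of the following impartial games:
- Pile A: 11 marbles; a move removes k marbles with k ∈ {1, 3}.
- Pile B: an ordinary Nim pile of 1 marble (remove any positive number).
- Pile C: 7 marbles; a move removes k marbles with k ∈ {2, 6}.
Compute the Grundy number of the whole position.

Build the Grundy sequence for pile A with g(k) = mex{g(k−s) : s ∈ {1, 3}, s ≤ k}:
g(0) = mex{} = 0
g(1) = mex{0} = 1
g(2) = mex{1} = 0
g(3) = mex{0} = 1
g(4) = mex{1} = 0
g(5) = mex{0} = 1
g(6) = mex{1} = 0
g(7) = mex{0} = 1
g(8) = mex{1} = 0
g(9) = mex{0} = 1
g(10) = mex{1} = 0
g(11) = mex{0} = 1
So g(11) = 1.
Pile B is a plain Nim pile of size 1, so its Grundy value is 1.
Grundy values for pile C (subtraction set {2, 6}):
k:     0  1  2  3  4  5  6  7
g(k):  0  0  1  1  0  0  1  1
So g(7) = 1.
By the Sprague-Grundy theorem, the Grundy value of a sum of independent games is the XOR of the component values.
Combined value = 1 XOR 1 XOR 1 = 1.

1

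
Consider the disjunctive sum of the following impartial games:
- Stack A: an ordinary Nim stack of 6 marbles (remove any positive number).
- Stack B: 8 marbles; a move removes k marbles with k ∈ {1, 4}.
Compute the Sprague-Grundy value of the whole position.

Stack A is a plain Nim stack of size 6, so its Grundy value is 6.
Grundy values for stack B (subtraction set {1, 4}):
k:     0  1  2  3  4  5  6  7  8
g(k):  0  1  0  1  2  0  1  0  1
So g(8) = 1.
By the Sprague-Grundy theorem, the Grundy value of a sum of independent games is the XOR of the component values.
Combined value = 6 XOR 1 = 7.

7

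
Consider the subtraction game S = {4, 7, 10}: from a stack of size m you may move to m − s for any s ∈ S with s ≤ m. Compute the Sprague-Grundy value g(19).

1

Compute g(0), g(1), … for moves {4, 7, 10}:
k:     0  1  2  3  4  5  6  7  8  9 10 11 12 13 14 15 16 17 18 19
g(k):  0  0  0  0  1  1  1  1  2  2  2  2  3  3  0  0  0  0  1  1
So g(19) = 1.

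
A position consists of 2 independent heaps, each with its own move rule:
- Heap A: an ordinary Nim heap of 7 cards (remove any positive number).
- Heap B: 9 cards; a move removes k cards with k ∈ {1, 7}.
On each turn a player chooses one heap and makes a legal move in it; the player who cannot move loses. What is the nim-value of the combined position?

6

Heap A is a plain Nim heap of size 7, so its Grundy value is 7.
Build the Grundy sequence for heap B with g(k) = mex{g(k−s) : s ∈ {1, 7}, s ≤ k}:
k:     0  1  2  3  4  5  6  7  8  9
g(k):  0  1  0  1  0  1  0  1  0  1
So g(9) = 1.
By the Sprague-Grundy theorem, the Grundy value of a sum of independent games is the XOR of the component values.
Combined value = 7 ⊕ 1 = 6.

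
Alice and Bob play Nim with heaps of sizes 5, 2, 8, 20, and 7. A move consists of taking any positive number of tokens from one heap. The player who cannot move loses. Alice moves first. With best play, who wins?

Alice wins

Nim-sum: 5 XOR 2 XOR 8 XOR 20 XOR 7 = 28.
The nim-sum is 28 ≠ 0, so this is an N-position: the player to move can win; Alice has a winning move.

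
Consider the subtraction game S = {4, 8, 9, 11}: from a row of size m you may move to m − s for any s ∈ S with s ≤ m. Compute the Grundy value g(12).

Grundy values for subtraction set {4, 8, 9, 11}:
k:     0  1  2  3  4  5  6  7  8  9 10 11 12
g(k):  0  0  0  0  1  1  1  1  2  2  2  2  3
So g(12) = 3.

3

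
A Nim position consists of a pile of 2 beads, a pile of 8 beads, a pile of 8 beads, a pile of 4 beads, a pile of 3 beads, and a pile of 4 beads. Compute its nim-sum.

1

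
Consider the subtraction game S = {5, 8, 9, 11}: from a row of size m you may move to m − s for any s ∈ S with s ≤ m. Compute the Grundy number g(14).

Build the Grundy sequence with g(k) = mex{g(k−s) : s ∈ {5, 8, 9, 11}, s ≤ k}:
k:     0  1  2  3  4  5  6  7  8  9 10 11 12 13 14
g(k):  0  0  0  0  0  1  1  1  1  1  2  2  2  2  2
So g(14) = 2.

2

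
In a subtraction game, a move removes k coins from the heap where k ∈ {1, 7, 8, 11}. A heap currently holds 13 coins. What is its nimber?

Build the Grundy sequence with g(k) = mex{g(k−s) : s ∈ {1, 7, 8, 11}, s ≤ k}:
k:     0  1  2  3  4  5  6  7  8  9 10 11 12 13
g(k):  0  1  0  1  0  1  0  1  2  3  2  3  2  3
So g(13) = 3.

3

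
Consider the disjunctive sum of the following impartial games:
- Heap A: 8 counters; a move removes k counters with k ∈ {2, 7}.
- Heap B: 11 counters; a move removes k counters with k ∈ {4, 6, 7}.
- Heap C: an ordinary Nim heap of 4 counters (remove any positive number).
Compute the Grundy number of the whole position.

6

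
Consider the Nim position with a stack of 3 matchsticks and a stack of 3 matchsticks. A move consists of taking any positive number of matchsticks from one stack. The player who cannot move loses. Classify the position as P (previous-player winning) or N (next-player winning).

Bitwise XOR of the heap sizes:
  11  (3)
  11  (3)
  --
  00  (0)
The nim-sum is 0, so this is a P-position: the player to move is in a losing position under optimal play.

P-position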